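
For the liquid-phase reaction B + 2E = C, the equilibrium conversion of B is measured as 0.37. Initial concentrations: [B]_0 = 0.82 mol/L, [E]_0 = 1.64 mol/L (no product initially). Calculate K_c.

K_c = 0.55 (mol/L)^-2

Let X = conversion of B.
Concentrations: [B] = 0.82 − 0.82X; [E] = 1.64 − 1.64X; [C] = 0.82X.
At X = 0.37: [B] = 0.517, [E] = 1.03, [C] = 0.303.
K_c = [C] / ([B] [E]^2) = 0.55 (mol/L)^-2.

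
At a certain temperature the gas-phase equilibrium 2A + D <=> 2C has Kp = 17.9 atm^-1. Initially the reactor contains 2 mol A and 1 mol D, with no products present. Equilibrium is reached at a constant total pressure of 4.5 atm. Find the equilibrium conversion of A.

Take 2 mol A as basis and let X be its fractional conversion, so ξ = X.
Moles: n_A = 2 − 2X; n_D = 1 − X; n_C = 2X.
Total moles n_T = 3 − X.
With p_i = (n_i/n_T)P, Kp = p_C^2 / (p_A^2 p_D).
Setting this equal to 17.9 atm^-1 and taking the physical root (0 < X < 1) gives X = 0.750.

X = 0.750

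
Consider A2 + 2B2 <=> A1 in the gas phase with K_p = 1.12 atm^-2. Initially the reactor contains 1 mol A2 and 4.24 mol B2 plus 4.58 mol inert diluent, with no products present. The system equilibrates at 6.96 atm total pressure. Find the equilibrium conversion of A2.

Basis: 1 mol A2 initially; let X = conversion of A2. Extent ξ = X.
At extent ξ: n_A2 = 1 − X; n_B2 = 4.24 − 2X; n_A1 = X; n_I = 4.58 (inert).
n_T = Σnᵢ = 9.82 − 2X.
Mole fractions y_i = n_i/n_T; K_p = p_A1 / (p_A2 p_B2^2) with p_i = y_i·P.
Equating to 1.12 atm^-2 and solving on 0 < X < 1: X = 0.843.

X = 0.843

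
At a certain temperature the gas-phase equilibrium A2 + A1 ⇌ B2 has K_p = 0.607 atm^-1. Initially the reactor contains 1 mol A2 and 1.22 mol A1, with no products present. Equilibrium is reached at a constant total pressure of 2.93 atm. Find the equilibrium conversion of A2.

Basis: 1 mol A2 initially; let X = conversion of A2. Extent ξ = X.
Mole table: n_A2 = 1 − X; n_A1 = 1.22 − X; n_B2 = X.
Total moles n_T = 2.22 − X.
With p_i = (n_i/n_T)P, K_p = p_B2 / (p_A2 p_A1).
Setting this equal to 0.607 atm^-1 and taking the physical root (0 < X < 1) gives X = 0.438.

X = 0.438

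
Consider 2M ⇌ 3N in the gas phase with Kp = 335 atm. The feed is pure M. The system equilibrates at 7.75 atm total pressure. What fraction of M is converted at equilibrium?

Take 1 mol M as basis and let X be its fractional conversion, so ξ = 0.5X.
Mole table: n_M = 1 − X; n_N = 1.5X.
n_T = Σnᵢ = 1 + 0.5X.
With p_i = (n_i/n_T)P, Kp = p_N^3 / (p_M^2).
Setting this equal to 335 atm and taking the physical root (0 < X < 1) gives X = 0.824.

X = 0.824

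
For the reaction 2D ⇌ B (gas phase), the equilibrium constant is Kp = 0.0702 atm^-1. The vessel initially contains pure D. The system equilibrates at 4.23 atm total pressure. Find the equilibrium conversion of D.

Take 1 mol D as basis and let X be its fractional conversion, so ξ = 0.5X.
Mole table: n_D = 1 − X; n_B = 0.5X.
Total moles n_T = 1 − 0.5X.
Mole fractions y_i = n_i/n_T; Kp = p_B / (p_D^2) with p_i = y_i·P.
Substituting and setting equal to 0.0702 atm^-1 gives a polynomial in X; the root in (0,1) is X = 0.324.

X = 0.324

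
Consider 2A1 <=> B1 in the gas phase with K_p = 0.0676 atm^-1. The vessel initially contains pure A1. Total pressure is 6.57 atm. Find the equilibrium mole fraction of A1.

Take 1 mol A1 as basis and let X be its fractional conversion, so ξ = 0.5X.
At extent ξ: n_A1 = 1 − X; n_B1 = 0.5X.
Summing: n_T = 1 − 0.5X.
y_i = n_i/n_T, p_i = y_i·P. K_p = p_B1 / (p_A1^2).
Setting this equal to 0.0676 atm^-1 and taking the physical root (0 < X < 1) gives X = 0.400.
Then n_A1 = 0.6, n_T = 0.8, so y_A1 = 0.750.

y_A1 = 0.750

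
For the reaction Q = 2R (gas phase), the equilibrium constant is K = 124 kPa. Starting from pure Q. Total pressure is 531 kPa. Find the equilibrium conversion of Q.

X = 0.235

Take 1 mol Q as basis and let X be its fractional conversion, so ξ = X.
At extent ξ: n_Q = 1 − X; n_R = 2X.
n_T = Σnᵢ = 1 + X.
Mole fractions y_i = n_i/n_T; K = p_R^2 / (p_Q) with p_i = y_i·P.
Equating to 124 kPa and solving on 0 < X < 1: X = 0.235.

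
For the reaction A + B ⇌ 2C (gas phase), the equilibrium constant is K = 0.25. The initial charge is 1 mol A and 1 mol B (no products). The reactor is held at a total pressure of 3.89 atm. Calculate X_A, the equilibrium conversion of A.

X = 0.200

Basis: 1 mol A initially; let X = conversion of A. Extent ξ = X.
At extent ξ: n_A = 1 − X; n_B = 1 − X; n_C = 2X.
n_T stays at 2 (no change in mole number).
y_i = n_i/n_T, p_i = y_i·P. K = p_C^2 / (p_A p_B).
Substituting and setting equal to 0.25 gives a polynomial in X; the root in (0,1) is X = 0.200.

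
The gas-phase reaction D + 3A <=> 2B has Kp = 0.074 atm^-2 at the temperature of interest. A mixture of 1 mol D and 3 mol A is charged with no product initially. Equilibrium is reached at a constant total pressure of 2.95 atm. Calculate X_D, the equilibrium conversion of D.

X = 0.300

Basis: 1 mol D initially; let X = conversion of D. Extent ξ = X.
Moles: n_D = 1 − X; n_A = 3 − 3X; n_B = 2X.
Summing: n_T = 4 − 2X.
y_i = n_i/n_T, p_i = y_i·P. Kp = p_B^2 / (p_D p_A^3).
Setting this equal to 0.074 atm^-2 and taking the physical root (0 < X < 1) gives X = 0.300.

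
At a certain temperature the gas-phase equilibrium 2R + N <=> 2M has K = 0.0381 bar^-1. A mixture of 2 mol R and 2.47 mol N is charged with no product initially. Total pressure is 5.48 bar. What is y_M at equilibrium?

Let X = conversion of R (basis 2 mol R); extent of reaction ξ = X.
Mole table: n_R = 2 − 2X; n_N = 2.47 − X; n_M = 2X.
Total moles n_T = 4.47 − X.
Mole fractions y_i = n_i/n_T; K = p_M^2 / (p_R^2 p_N) with p_i = y_i·P.
Setting this equal to 0.0381 bar^-1 and taking the physical root (0 < X < 1) gives X = 0.249.
Then n_M = 0.498, n_T = 4.22, so y_M = 0.118.

y_M = 0.118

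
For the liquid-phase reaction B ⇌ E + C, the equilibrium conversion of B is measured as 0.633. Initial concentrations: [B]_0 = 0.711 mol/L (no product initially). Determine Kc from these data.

Let X = conversion of B.
Concentrations: [B] = 0.711 − 0.711X; [E] = 0.711X; [C] = 0.711X.
At X = 0.633: [B] = 0.261, [E] = 0.45, [C] = 0.45.
Kc = [E] [C] / ([B]) = 0.776 mol/L.

Kc = 0.776 mol/L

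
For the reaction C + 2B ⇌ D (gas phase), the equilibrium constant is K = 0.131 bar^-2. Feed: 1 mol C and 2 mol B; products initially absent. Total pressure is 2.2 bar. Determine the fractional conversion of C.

X = 0.194

Take 1 mol C as basis and let X be its fractional conversion, so ξ = X.
At extent ξ: n_C = 1 − X; n_B = 2 − 2X; n_D = X.
Summing: n_T = 3 − 2X.
y_i = n_i/n_T, p_i = y_i·P. K = p_D / (p_C p_B^2).
This yields a degree-3 equation in X; solving on (0,1), X = 0.194.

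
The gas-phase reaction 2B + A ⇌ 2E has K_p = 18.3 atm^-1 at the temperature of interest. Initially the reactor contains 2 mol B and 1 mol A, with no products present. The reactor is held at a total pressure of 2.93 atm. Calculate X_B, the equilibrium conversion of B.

X = 0.720

Take 2 mol B as basis and let X be its fractional conversion, so ξ = X.
Species balance: n_B = 2 − 2X; n_A = 1 − X; n_E = 2X.
Total moles n_T = 3 − X.
y_i = n_i/n_T, p_i = y_i·P. K_p = p_E^2 / (p_B^2 p_A).
Equating to 18.3 atm^-1 and solving on 0 < X < 1: X = 0.720.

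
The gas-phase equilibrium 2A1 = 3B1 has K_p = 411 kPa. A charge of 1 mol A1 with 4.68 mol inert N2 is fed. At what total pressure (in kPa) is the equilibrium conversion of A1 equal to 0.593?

Take 1 mol A1 as basis and let X be its fractional conversion, so ξ = 0.5X.
Species balance: n_A1 = 1 − X; n_B1 = 1.5X; n_I = 4.68 (inert).
Total moles n_T = 5.68 + 0.5X.
K_p = p_B1^3 / (p_A1^2) with p_i = (n_i/n_T)·P.
At X = 0.593: the mole-fraction product g(X) = Π y_i^ν_i = 0.7109. Since K_p = g(X)·P^{1}, P = (K_p/g)^(1/1) = (411/0.7109)^(1/1) = 578 kPa.

P = 578 kPa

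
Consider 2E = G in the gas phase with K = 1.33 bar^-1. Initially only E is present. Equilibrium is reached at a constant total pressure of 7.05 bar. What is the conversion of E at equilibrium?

X = 0.839

Let X = conversion of E (basis 1 mol E); extent of reaction ξ = 0.5X.
Moles: n_E = 1 − X; n_G = 0.5X.
Total moles n_T = 1 − 0.5X.
y_i = n_i/n_T, p_i = y_i·P. K = p_G / (p_E^2).
Equating to 1.33 bar^-1 and solving on 0 < X < 1: X = 0.839.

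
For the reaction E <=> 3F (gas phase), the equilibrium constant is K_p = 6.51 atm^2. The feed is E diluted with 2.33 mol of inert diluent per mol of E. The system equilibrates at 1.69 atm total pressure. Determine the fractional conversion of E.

Basis: 1 mol E initially; let X = conversion of E. Extent ξ = X.
Species balance: n_E = 1 − X; n_F = 3X; n_I = 2.33 (inert).
Summing: n_T = 3.33 + 2X.
Mole fractions y_i = n_i/n_T; K_p = p_F^3 / (p_E) with p_i = y_i·P.
Equating to 6.51 atm^2 and solving on 0 < X < 1: X = 0.771.

X = 0.771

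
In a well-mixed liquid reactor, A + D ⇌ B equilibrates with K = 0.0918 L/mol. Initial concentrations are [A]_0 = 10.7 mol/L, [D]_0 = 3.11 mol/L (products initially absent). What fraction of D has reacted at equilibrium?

Let X = conversion of D; extent ξ = 3.11·X mol/L.
Concentrations: [A] = 10.7 − 3.11X; [D] = 3.11 − 3.11X; [B] = 3.11X.
K = [B] / ([A] [D]).
This equals 0.0918 at X = 0.460 (the root in 0 < X < 1).

X = 0.460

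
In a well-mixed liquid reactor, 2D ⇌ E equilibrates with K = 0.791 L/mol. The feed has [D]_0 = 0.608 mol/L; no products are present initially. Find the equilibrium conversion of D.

Let X = conversion of D; extent ξ = 0.608X/2 mol/L.
Concentrations: [D] = 0.608 − 0.608X; [E] = 0.304X.
K = [E] / ([D]^2).
Setting equal to 0.791 and solving for X on (0,1) gives X = 0.375.

X = 0.375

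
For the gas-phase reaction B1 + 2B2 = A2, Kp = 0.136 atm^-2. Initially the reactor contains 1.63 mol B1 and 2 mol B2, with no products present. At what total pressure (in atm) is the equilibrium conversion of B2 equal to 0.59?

Take 2 mol B2 as basis and let X be its fractional conversion, so ξ = X.
Species balance: n_B1 = 1.63 − X; n_B2 = 2 − 2X; n_A2 = X.
n_T = Σnᵢ = 3.63 − 2X.
Kp = p_A2 / (p_B1 p_B2^2) with p_i = (n_i/n_T)·P.
At X = 0.59: the mole-fraction product g(X) = Π y_i^ν_i = 5.064. Since Kp = g(X)·P^{-2}, P = (g/Kp)^(1/2) = (5.064/0.136)^(1/2) = 6.1 atm.

P = 6.1 atm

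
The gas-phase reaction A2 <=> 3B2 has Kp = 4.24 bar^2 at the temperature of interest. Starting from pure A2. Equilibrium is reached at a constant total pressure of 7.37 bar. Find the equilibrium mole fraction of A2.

Basis: 1 mol A2 initially; let X = conversion of A2. Extent ξ = X.
Mole table: n_A2 = 1 − X; n_B2 = 3X.
Total moles n_T = 1 + 2X.
Mole fractions y_i = n_i/n_T; Kp = p_B2^3 / (p_A2) with p_i = y_i·P.
This yields a degree-3 equation in X; solving on (0,1), X = 0.162.
Then n_A2 = 0.838, n_T = 1.32, so y_A2 = 0.633.

y_A2 = 0.633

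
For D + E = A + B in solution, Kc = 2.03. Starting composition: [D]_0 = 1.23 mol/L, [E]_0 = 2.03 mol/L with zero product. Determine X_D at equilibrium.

Let X = conversion of D; extent ξ = 1.23·X mol/L.
Concentrations: [D] = 1.23 − 1.23X; [E] = 2.03 − 1.23X; [A] = 1.23X; [B] = 1.23X.
Kc = [A] [B] / ([D] [E]).
This equals 2.03 at X = 0.723 (the root in 0 < X < 1).

X = 0.723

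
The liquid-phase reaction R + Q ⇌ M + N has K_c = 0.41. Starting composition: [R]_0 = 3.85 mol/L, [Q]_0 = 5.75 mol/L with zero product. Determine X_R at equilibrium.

Let X = conversion of R; extent ξ = 3.85·X mol/L.
Concentrations: [R] = 3.85 − 3.85X; [Q] = 5.75 − 3.85X; [M] = 3.85X; [N] = 3.85X.
K_c = [M] [N] / ([R] [Q]).
This equals 0.41 at X = 0.471 (the root in 0 < X < 1).

X = 0.471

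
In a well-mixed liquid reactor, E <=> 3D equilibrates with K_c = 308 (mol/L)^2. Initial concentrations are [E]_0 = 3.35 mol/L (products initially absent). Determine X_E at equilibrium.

Let X = conversion of E; extent ξ = 3.35·X mol/L.
Concentrations: [E] = 3.35 − 3.35X; [D] = 10.1X.
K_c = [D]^3 / ([E]).
Solving K_c = 308 for X ∈ (0,1): X = 0.684.

X = 0.684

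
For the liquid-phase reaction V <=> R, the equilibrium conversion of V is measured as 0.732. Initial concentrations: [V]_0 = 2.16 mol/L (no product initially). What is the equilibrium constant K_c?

K_c = 2.73

Let X = conversion of V.
Concentrations: [V] = 2.16 − 2.16X; [R] = 2.16X.
At X = 0.732: [V] = 0.579, [R] = 1.58.
K_c = [R] / ([V]) = 2.73.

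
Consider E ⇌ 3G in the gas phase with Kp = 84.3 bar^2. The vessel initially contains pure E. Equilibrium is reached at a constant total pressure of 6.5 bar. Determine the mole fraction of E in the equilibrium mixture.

Let X = conversion of E (basis 1 mol E); extent of reaction ξ = X.
Mole table: n_E = 1 − X; n_G = 3X.
Summing: n_T = 1 + 2X.
With p_i = (n_i/n_T)P, Kp = p_G^3 / (p_E).
Equating to 84.3 bar^2 and solving on 0 < X < 1: X = 0.528.
Then n_E = 0.472, n_T = 2.06, so y_E = 0.229.

y_E = 0.229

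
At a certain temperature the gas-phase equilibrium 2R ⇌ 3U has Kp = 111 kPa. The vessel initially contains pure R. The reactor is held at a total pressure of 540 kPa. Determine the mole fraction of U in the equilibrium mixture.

y_U = 0.414

Take 1 mol R as basis and let X be its fractional conversion, so ξ = 0.5X.
At extent ξ: n_R = 1 − X; n_U = 1.5X.
n_T = Σnᵢ = 1 + 0.5X.
Mole fractions y_i = n_i/n_T; Kp = p_U^3 / (p_R^2) with p_i = y_i·P.
This yields a degree-3 equation in X; solving on (0,1), X = 0.320.
Then n_U = 0.48, n_T = 1.16, so y_U = 0.414.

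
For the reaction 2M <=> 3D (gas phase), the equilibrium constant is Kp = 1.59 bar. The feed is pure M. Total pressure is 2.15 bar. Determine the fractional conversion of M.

X = 0.438

Basis: 1 mol M initially; let X = conversion of M. Extent ξ = 0.5X.
Mole table: n_M = 1 − X; n_D = 1.5X.
Summing: n_T = 1 + 0.5X.
Mole fractions y_i = n_i/n_T; Kp = p_D^3 / (p_M^2) with p_i = y_i·P.
Equating to 1.59 bar and solving on 0 < X < 1: X = 0.438.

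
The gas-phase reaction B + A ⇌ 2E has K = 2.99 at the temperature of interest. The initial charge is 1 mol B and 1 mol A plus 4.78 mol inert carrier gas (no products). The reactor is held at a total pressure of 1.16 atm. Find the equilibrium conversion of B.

Take 1 mol B as basis and let X be its fractional conversion, so ξ = X.
At extent ξ: n_B = 1 − X; n_A = 1 − X; n_E = 2X; n_I = 4.78 (inert).
Total moles n_T = 6.78 (Δν = 0, constant).
With p_i = (n_i/n_T)P, K = p_E^2 / (p_B p_A).
Setting this equal to 2.99 and taking the physical root (0 < X < 1) gives X = 0.464.

X = 0.464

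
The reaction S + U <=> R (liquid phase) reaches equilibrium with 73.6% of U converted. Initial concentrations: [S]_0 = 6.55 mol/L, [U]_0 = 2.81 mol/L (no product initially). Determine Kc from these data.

Let X = conversion of U.
Concentrations: [S] = 6.55 − 2.81X; [U] = 2.81 − 2.81X; [R] = 2.81X.
At X = 0.736: [S] = 4.48, [U] = 0.742, [R] = 2.07.
Kc = [R] / ([S] [U]) = 0.622 L/mol.

Kc = 0.622 L/mol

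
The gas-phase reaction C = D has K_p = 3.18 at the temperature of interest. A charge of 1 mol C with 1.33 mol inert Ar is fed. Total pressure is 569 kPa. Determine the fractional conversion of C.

X = 0.761

Let X = conversion of C (basis 1 mol C); extent of reaction ξ = X.
Mole table: n_C = 1 − X; n_D = X; n_I = 1.33 (inert).
n_T stays at 2.33 (no change in mole number).
With p_i = (n_i/n_T)P, K_p = p_D / (p_C).
This yields a degree-1 equation in X; solving on (0,1), X = 0.761.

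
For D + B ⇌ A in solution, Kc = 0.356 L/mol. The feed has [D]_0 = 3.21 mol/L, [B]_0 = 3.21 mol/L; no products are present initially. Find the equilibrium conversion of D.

Let X = conversion of D; extent ξ = 3.21·X mol/L.
Concentrations: [D] = 3.21 − 3.21X; [B] = 3.21 − 3.21X; [A] = 3.21X.
Kc = [A] / ([D] [B]).
This equals 0.356 at X = 0.405 (the root in 0 < X < 1).

X = 0.405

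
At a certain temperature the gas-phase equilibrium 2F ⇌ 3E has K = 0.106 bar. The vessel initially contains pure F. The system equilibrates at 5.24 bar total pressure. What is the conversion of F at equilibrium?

Let X = conversion of F (basis 1 mol F); extent of reaction ξ = 0.5X.
At extent ξ: n_F = 1 − X; n_E = 1.5X.
Summing: n_T = 1 + 0.5X.
With p_i = (n_i/n_T)P, K = p_E^3 / (p_F^2).
Setting this equal to 0.106 bar and taking the physical root (0 < X < 1) gives X = 0.165.

X = 0.165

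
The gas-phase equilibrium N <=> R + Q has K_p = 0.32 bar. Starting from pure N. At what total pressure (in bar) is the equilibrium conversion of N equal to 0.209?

Let X = conversion of N (basis 1 mol N); extent of reaction ξ = X.
Moles: n_N = 1 − X; n_R = X; n_Q = X.
Total moles n_T = 1 + X.
K_p = p_R p_Q / (p_N) with p_i = (n_i/n_T)·P.
At X = 0.209: the mole-fraction product g(X) = Π y_i^ν_i = 0.04568. Since K_p = g(X)·P^{1}, P = (K_p/g)^(1/1) = (0.32/0.04568)^(1/1) = 7.01 bar.

P = 7.01 bar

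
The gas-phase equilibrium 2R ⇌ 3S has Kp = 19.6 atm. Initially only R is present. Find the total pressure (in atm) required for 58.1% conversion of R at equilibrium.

Basis: 1 mol R initially; let X = conversion of R. Extent ξ = 0.5X.
At extent ξ: n_R = 1 − X; n_S = 1.5X.
n_T = Σnᵢ = 1 + 0.5X.
Kp = p_S^3 / (p_R^2) with p_i = (n_i/n_T)·P.
At X = 0.581: the mole-fraction product g(X) = Π y_i^ν_i = 2.922. Since Kp = g(X)·P^{1}, P = (Kp/g)^(1/1) = (19.6/2.922)^(1/1) = 6.71 atm.

P = 6.71 atm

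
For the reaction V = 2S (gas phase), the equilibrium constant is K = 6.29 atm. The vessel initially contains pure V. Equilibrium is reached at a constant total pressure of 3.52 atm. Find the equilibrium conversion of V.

Take 1 mol V as basis and let X be its fractional conversion, so ξ = X.
Mole table: n_V = 1 − X; n_S = 2X.
Summing: n_T = 1 + X.
y_i = n_i/n_T, p_i = y_i·P. K = p_S^2 / (p_V).
This yields a degree-2 equation in X; solving on (0,1), X = 0.556.

X = 0.556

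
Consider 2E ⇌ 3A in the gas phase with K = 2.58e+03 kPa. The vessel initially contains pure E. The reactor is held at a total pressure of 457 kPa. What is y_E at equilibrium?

Take 1 mol E as basis and let X be its fractional conversion, so ξ = 0.5X.
Mole table: n_E = 1 − X; n_A = 1.5X.
Summing: n_T = 1 + 0.5X.
With p_i = (n_i/n_T)P, K = p_A^3 / (p_E^2).
Equating to 2.58e+03 kPa and solving on 0 < X < 1: X = 0.649.
Then n_E = 0.351, n_T = 1.32, so y_E = 0.265.

y_E = 0.265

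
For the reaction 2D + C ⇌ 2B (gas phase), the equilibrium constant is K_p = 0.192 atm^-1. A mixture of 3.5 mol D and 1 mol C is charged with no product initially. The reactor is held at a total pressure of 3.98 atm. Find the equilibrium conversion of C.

Basis: 1 mol C initially; let X = conversion of C. Extent ξ = X.
Species balance: n_D = 3.5 − 2X; n_C = 1 − X; n_B = 2X.
Total moles n_T = 4.5 − X.
y_i = n_i/n_T, p_i = y_i·P. K_p = p_B^2 / (p_D^2 p_C).
Substituting and setting equal to 0.192 atm^-1 gives a polynomial in X; the root in (0,1) is X = 0.431.

X = 0.431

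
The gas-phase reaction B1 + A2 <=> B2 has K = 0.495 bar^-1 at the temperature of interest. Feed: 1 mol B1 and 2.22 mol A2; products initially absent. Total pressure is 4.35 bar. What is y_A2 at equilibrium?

Basis: 1 mol B1 initially; let X = conversion of B1. Extent ξ = X.
Mole table: n_B1 = 1 − X; n_A2 = 2.22 − X; n_B2 = X.
Total moles n_T = 3.22 − X.
Mole fractions y_i = n_i/n_T; K = p_B2 / (p_B1 p_A2) with p_i = y_i·P.
Setting this equal to 0.495 bar^-1 and taking the physical root (0 < X < 1) gives X = 0.573.
Then n_A2 = 1.65, n_T = 2.65, so y_A2 = 0.622.

y_A2 = 0.622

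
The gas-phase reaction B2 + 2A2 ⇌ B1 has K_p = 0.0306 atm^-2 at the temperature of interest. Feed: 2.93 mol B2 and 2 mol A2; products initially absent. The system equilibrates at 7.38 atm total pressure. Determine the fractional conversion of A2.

X = 0.378

Take 2 mol A2 as basis and let X be its fractional conversion, so ξ = X.
At extent ξ: n_B2 = 2.93 − X; n_A2 = 2 − 2X; n_B1 = X.
Summing: n_T = 4.93 − 2X.
y_i = n_i/n_T, p_i = y_i·P. K_p = p_B1 / (p_B2 p_A2^2).
Substituting and setting equal to 0.0306 atm^-2 gives a polynomial in X; the root in (0,1) is X = 0.378.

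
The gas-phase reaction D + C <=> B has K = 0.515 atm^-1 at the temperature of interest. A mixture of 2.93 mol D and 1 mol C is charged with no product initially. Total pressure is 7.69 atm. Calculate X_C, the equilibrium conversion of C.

X = 0.731

Take 1 mol C as basis and let X be its fractional conversion, so ξ = X.
Species balance: n_D = 2.93 − X; n_C = 1 − X; n_B = X.
Total moles n_T = 3.93 − X.
y_i = n_i/n_T, p_i = y_i·P. K = p_B / (p_D p_C).
Setting this equal to 0.515 atm^-1 and taking the physical root (0 < X < 1) gives X = 0.731.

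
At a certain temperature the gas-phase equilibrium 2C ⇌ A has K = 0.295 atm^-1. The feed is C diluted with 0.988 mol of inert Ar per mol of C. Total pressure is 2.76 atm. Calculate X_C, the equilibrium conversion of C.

X = 0.364

Basis: 1 mol C initially; let X = conversion of C. Extent ξ = 0.5X.
Mole table: n_C = 1 − X; n_A = 0.5X; n_I = 0.988 (inert).
Total moles n_T = 1.99 − 0.5X.
Mole fractions y_i = n_i/n_T; K = p_A / (p_C^2) with p_i = y_i·P.
Setting this equal to 0.295 atm^-1 and taking the physical root (0 < X < 1) gives X = 0.364.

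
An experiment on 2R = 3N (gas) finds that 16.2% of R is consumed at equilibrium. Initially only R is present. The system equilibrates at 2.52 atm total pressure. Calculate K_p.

Basis: 1 mol R initially; let X = conversion of R. Extent ξ = 0.5X.
Species balance: n_R = 1 − X; n_N = 1.5X.
Summing: n_T = 1 + 0.5X.
At X = 0.162: n_R = 0.838, n_N = 0.243, n_T = 1.08.
p_i = (n_i/n_T)·P. K_p = p_N^3 / (p_R^2) = 0.0476 atm.

K_p = 0.0476 atm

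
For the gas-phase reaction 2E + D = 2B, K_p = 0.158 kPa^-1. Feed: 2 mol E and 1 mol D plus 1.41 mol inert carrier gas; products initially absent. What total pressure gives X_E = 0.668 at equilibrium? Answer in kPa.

Take 2 mol E as basis and let X be its fractional conversion, so ξ = X.
Species balance: n_E = 2 − 2X; n_D = 1 − X; n_B = 2X; n_I = 1.41 (inert).
n_T = Σnᵢ = 4.41 − X.
K_p = p_B^2 / (p_E^2 p_D) with p_i = (n_i/n_T)·P.
At X = 0.668: the mole-fraction product g(X) = Π y_i^ν_i = 45.63. Since K_p = g(X)·P^{-1}, P = (g/K_p)^(1/1) = (45.63/0.158)^(1/1) = 289 kPa.

P = 289 kPa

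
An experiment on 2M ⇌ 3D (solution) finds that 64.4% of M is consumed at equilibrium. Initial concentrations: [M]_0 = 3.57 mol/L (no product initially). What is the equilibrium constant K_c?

K_c = 25.4 mol/L

Let X = conversion of M.
Concentrations: [M] = 3.57 − 3.57X; [D] = 5.35X.
At X = 0.644: [M] = 1.27, [D] = 3.45.
K_c = [D]^3 / ([M]^2) = 25.4 mol/L.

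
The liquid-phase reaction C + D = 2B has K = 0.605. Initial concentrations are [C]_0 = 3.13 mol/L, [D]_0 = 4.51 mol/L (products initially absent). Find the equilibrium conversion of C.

X = 0.334

Let X = conversion of C; extent ξ = 3.13·X mol/L.
Concentrations: [C] = 3.13 − 3.13X; [D] = 4.51 − 3.13X; [B] = 6.26X.
K = [B]^2 / ([C] [D]).
Setting equal to 0.605 and solving for X on (0,1) gives X = 0.334.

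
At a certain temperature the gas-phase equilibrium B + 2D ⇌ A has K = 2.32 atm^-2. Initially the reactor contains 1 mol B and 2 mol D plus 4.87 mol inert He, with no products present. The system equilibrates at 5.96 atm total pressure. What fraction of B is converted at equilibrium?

Let X = conversion of B (basis 1 mol B); extent of reaction ξ = X.
Species balance: n_B = 1 − X; n_D = 2 − 2X; n_A = X; n_I = 4.87 (inert).
Summing: n_T = 7.87 − 2X.
With p_i = (n_i/n_T)P, K = p_A / (p_B p_D^2).
Equating to 2.32 atm^-2 and solving on 0 < X < 1: X = 0.572.

X = 0.572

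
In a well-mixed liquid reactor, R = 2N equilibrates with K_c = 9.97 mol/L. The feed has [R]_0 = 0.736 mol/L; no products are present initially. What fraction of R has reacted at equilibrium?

X = 0.807

Let X = conversion of R; extent ξ = 0.736·X mol/L.
Concentrations: [R] = 0.736 − 0.736X; [N] = 1.47X.
K_c = [N]^2 / ([R]).
Setting equal to 9.97 and solving for X on (0,1) gives X = 0.807.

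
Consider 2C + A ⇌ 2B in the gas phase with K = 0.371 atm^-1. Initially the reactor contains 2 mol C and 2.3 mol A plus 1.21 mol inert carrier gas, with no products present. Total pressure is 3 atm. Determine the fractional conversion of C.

Let X = conversion of C (basis 2 mol C); extent of reaction ξ = X.
Moles: n_C = 2 − 2X; n_A = 2.3 − X; n_B = 2X; n_I = 1.21 (inert).
n_T = Σnᵢ = 5.51 − X.
With p_i = (n_i/n_T)P, K = p_B^2 / (p_C^2 p_A).
This yields a degree-3 equation in X; solving on (0,1), X = 0.392.

X = 0.392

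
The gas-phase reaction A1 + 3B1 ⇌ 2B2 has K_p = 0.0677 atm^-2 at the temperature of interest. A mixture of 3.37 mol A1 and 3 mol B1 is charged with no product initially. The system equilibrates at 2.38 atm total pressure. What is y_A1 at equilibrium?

Let X = conversion of B1 (basis 3 mol B1); extent of reaction ξ = X.
Species balance: n_A1 = 3.37 − X; n_B1 = 3 − 3X; n_B2 = 2X.
Total moles n_T = 6.37 − 2X.
Mole fractions y_i = n_i/n_T; K_p = p_B2^2 / (p_A1 p_B1^3) with p_i = y_i·P.
Equating to 0.0677 atm^-2 and solving on 0 < X < 1: X = 0.291.
Then n_A1 = 3.08, n_T = 5.79, so y_A1 = 0.532.

y_A1 = 0.532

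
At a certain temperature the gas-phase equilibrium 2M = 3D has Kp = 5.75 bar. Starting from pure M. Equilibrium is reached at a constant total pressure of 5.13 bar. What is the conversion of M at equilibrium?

X = 0.481

Take 1 mol M as basis and let X be its fractional conversion, so ξ = 0.5X.
Mole table: n_M = 1 − X; n_D = 1.5X.
n_T = Σnᵢ = 1 + 0.5X.
With p_i = (n_i/n_T)P, Kp = p_D^3 / (p_M^2).
Setting this equal to 5.75 bar and taking the physical root (0 < X < 1) gives X = 0.481.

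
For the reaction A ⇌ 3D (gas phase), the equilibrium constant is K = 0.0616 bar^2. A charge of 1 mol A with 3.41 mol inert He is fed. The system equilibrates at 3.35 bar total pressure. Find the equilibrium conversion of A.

X = 0.156

Take 1 mol A as basis and let X be its fractional conversion, so ξ = X.
Moles: n_A = 1 − X; n_D = 3X; n_I = 3.41 (inert).
Summing: n_T = 4.41 + 2X.
With p_i = (n_i/n_T)P, K = p_D^3 / (p_A).
This yields a degree-3 equation in X; solving on (0,1), X = 0.156.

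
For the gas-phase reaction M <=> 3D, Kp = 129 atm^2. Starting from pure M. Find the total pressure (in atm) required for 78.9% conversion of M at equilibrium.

P = 3.69 atm

Let X = conversion of M (basis 1 mol M); extent of reaction ξ = X.
At extent ξ: n_M = 1 − X; n_D = 3X.
n_T = Σnᵢ = 1 + 2X.
Kp = p_D^3 / (p_M) with p_i = (n_i/n_T)·P.
At X = 0.789: the mole-fraction product g(X) = Π y_i^ν_i = 9.457. Since Kp = g(X)·P^{2}, P = (Kp/g)^(1/2) = (129/9.457)^(1/2) = 3.69 atm.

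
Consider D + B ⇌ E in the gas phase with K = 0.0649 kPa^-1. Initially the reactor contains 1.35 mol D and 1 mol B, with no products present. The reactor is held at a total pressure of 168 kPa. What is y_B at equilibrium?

Let X = conversion of B (basis 1 mol B); extent of reaction ξ = X.
At extent ξ: n_D = 1.35 − X; n_B = 1 − X; n_E = X.
Total moles n_T = 2.35 − X.
y_i = n_i/n_T, p_i = y_i·P. K = p_E / (p_D p_B).
Equating to 0.0649 kPa^-1 and solving on 0 < X < 1: X = 0.795.
Then n_B = 0.205, n_T = 1.55, so y_B = 0.132.

y_B = 0.132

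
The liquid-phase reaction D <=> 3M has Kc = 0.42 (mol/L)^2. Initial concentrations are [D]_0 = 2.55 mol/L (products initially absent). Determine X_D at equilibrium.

X = 0.128

Let X = conversion of D; extent ξ = 2.55·X mol/L.
Concentrations: [D] = 2.55 − 2.55X; [M] = 7.65X.
Kc = [M]^3 / ([D]).
Equating to 0.42 (mol/L)^2: the physical root is X = 0.128.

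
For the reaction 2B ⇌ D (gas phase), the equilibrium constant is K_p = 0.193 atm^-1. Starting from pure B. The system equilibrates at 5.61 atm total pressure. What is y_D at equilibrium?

y_D = 0.396

Take 1 mol B as basis and let X be its fractional conversion, so ξ = 0.5X.
At extent ξ: n_B = 1 − X; n_D = 0.5X.
Total moles n_T = 1 − 0.5X.
Mole fractions y_i = n_i/n_T; K_p = p_D / (p_B^2) with p_i = y_i·P.
Substituting and setting equal to 0.193 atm^-1 gives a polynomial in X; the root in (0,1) is X = 0.567.
Then n_D = 0.283, n_T = 0.717, so y_D = 0.396.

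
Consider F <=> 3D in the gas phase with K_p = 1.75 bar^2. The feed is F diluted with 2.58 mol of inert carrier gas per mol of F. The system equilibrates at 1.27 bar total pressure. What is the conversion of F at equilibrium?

X = 0.680

Let X = conversion of F (basis 1 mol F); extent of reaction ξ = X.
Mole table: n_F = 1 − X; n_D = 3X; n_I = 2.58 (inert).
Total moles n_T = 3.58 + 2X.
y_i = n_i/n_T, p_i = y_i·P. K_p = p_D^3 / (p_F).
Substituting and setting equal to 1.75 bar^2 gives a polynomial in X; the root in (0,1) is X = 0.680.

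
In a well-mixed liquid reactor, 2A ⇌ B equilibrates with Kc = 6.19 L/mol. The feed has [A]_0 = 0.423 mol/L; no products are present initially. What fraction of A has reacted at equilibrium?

X = 0.648

Let X = conversion of A; extent ξ = 0.423X/2 mol/L.
Concentrations: [A] = 0.423 − 0.423X; [B] = 0.211X.
Kc = [B] / ([A]^2).
This equals 6.19 at X = 0.648 (the root in 0 < X < 1).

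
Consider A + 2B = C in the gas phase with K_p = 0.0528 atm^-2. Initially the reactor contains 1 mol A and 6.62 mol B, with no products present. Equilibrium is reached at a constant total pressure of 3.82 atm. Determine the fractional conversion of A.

X = 0.360

Let X = conversion of A (basis 1 mol A); extent of reaction ξ = X.
Species balance: n_A = 1 − X; n_B = 6.62 − 2X; n_C = X.
Total moles n_T = 7.62 − 2X.
With p_i = (n_i/n_T)P, K_p = p_C / (p_A p_B^2).
Setting this equal to 0.0528 atm^-2 and taking the physical root (0 < X < 1) gives X = 0.360.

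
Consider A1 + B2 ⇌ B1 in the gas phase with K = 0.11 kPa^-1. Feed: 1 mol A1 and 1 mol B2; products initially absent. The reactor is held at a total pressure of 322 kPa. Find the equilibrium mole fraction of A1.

Take 1 mol A1 as basis and let X be its fractional conversion, so ξ = X.
At extent ξ: n_A1 = 1 − X; n_B2 = 1 − X; n_B1 = X.
Summing: n_T = 2 − X.
Mole fractions y_i = n_i/n_T; K = p_B1 / (p_A1 p_B2) with p_i = y_i·P.
Equating to 0.11 kPa^-1 and solving on 0 < X < 1: X = 0.834.
Then n_A1 = 0.166, n_T = 1.17, so y_A1 = 0.142.

y_A1 = 0.142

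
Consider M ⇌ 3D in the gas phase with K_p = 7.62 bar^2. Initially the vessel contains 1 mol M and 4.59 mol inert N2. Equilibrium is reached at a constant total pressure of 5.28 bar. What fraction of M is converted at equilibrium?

Take 1 mol M as basis and let X be its fractional conversion, so ξ = X.
Moles: n_M = 1 − X; n_D = 3X; n_I = 4.59 (inert).
Total moles n_T = 5.59 + 2X.
Mole fractions y_i = n_i/n_T; K_p = p_D^3 / (p_M) with p_i = y_i·P.
This yields a degree-3 equation in X; solving on (0,1), X = 0.579.

X = 0.579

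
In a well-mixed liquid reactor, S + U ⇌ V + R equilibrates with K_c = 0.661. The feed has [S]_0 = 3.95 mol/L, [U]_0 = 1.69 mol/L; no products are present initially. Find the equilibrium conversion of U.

X = 0.638

Let X = conversion of U; extent ξ = 1.69·X mol/L.
Concentrations: [S] = 3.95 − 1.69X; [U] = 1.69 − 1.69X; [V] = 1.69X; [R] = 1.69X.
K_c = [V] [R] / ([S] [U]).
Setting equal to 0.661 and solving for X on (0,1) gives X = 0.638.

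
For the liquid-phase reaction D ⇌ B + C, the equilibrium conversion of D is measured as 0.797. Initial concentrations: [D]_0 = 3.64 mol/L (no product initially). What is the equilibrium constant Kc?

Let X = conversion of D.
Concentrations: [D] = 3.64 − 3.64X; [B] = 3.64X; [C] = 3.64X.
At X = 0.797: [D] = 0.739, [B] = 2.9, [C] = 2.9.
Kc = [B] [C] / ([D]) = 11.4 mol/L.

Kc = 11.4 mol/L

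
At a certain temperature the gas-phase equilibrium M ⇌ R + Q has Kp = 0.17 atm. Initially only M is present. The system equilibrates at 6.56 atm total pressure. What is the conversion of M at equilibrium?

X = 0.159

Let X = conversion of M (basis 1 mol M); extent of reaction ξ = X.
Mole table: n_M = 1 − X; n_R = X; n_Q = X.
n_T = Σnᵢ = 1 + X.
y_i = n_i/n_T, p_i = y_i·P. Kp = p_R p_Q / (p_M).
Equating to 0.17 atm and solving on 0 < X < 1: X = 0.159.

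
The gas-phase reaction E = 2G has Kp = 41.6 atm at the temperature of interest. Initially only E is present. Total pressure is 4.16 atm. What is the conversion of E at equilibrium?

X = 0.845

Basis: 1 mol E initially; let X = conversion of E. Extent ξ = X.
Species balance: n_E = 1 − X; n_G = 2X.
n_T = Σnᵢ = 1 + X.
y_i = n_i/n_T, p_i = y_i·P. Kp = p_G^2 / (p_E).
Equating to 41.6 atm and solving on 0 < X < 1: X = 0.845.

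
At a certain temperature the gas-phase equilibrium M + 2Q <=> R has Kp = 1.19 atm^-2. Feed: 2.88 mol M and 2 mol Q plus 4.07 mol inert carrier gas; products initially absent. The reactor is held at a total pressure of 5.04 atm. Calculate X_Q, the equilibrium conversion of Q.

Basis: 2 mol Q initially; let X = conversion of Q. Extent ξ = X.
At extent ξ: n_M = 2.88 − X; n_Q = 2 − 2X; n_R = X; n_I = 4.07 (inert).
n_T = Σnᵢ = 8.95 − 2X.
y_i = n_i/n_T, p_i = y_i·P. Kp = p_R / (p_M p_Q^2).
This yields a degree-3 equation in X; solving on (0,1), X = 0.630.

X = 0.630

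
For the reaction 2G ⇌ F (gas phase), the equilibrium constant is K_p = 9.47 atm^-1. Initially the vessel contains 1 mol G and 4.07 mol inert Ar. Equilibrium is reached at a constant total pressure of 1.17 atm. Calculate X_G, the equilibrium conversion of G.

X = 0.632

Let X = conversion of G (basis 1 mol G); extent of reaction ξ = 0.5X.
Mole table: n_G = 1 − X; n_F = 0.5X; n_I = 4.07 (inert).
Total moles n_T = 5.07 − 0.5X.
Mole fractions y_i = n_i/n_T; K_p = p_F / (p_G^2) with p_i = y_i·P.
Equating to 9.47 atm^-1 and solving on 0 < X < 1: X = 0.632.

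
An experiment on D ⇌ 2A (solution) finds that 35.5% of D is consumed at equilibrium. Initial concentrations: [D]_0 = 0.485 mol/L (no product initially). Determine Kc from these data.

Let X = conversion of D.
Concentrations: [D] = 0.485 − 0.485X; [A] = 0.97X.
At X = 0.355: [D] = 0.313, [A] = 0.344.
Kc = [A]^2 / ([D]) = 0.379 mol/L.

Kc = 0.379 mol/L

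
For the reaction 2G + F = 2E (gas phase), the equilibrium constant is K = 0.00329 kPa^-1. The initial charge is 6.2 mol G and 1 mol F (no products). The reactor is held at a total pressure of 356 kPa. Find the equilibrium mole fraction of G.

y_G = 0.752

Take 1 mol F as basis and let X be its fractional conversion, so ξ = X.
At extent ξ: n_G = 6.2 − 2X; n_F = 1 − X; n_E = 2X.
n_T = Σnᵢ = 7.2 − X.
With p_i = (n_i/n_T)P, K = p_E^2 / (p_G^2 p_F).
This yields a degree-3 equation in X; solving on (0,1), X = 0.632.
Then n_G = 4.94, n_T = 6.57, so y_G = 0.752.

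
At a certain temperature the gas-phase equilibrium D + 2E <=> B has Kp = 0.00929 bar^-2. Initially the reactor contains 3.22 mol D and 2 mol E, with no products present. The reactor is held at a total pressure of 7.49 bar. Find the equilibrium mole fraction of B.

y_B = 0.037

Take 2 mol E as basis and let X be its fractional conversion, so ξ = X.
At extent ξ: n_D = 3.22 − X; n_E = 2 − 2X; n_B = X.
Summing: n_T = 5.22 − 2X.
With p_i = (n_i/n_T)P, Kp = p_B / (p_D p_E^2).
Substituting and setting equal to 0.00929 bar^-2 gives a polynomial in X; the root in (0,1) is X = 0.180.
Then n_B = 0.18, n_T = 4.86, so y_B = 0.037.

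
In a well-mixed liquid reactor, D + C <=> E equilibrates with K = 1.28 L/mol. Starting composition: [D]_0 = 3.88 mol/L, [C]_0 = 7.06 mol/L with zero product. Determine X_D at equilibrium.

Let X = conversion of D; extent ξ = 3.88·X mol/L.
Concentrations: [D] = 3.88 − 3.88X; [C] = 7.06 − 3.88X; [E] = 3.88X.
K = [E] / ([D] [C]).
Solving K = 1.28 for X ∈ (0,1): X = 0.831.

X = 0.831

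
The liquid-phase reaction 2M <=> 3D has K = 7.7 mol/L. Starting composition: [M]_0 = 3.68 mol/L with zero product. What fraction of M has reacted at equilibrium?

X = 0.522

Let X = conversion of M; extent ξ = 3.68X/2 mol/L.
Concentrations: [M] = 3.68 − 3.68X; [D] = 5.52X.
K = [D]^3 / ([M]^2).
Equating to 7.7 mol/L: the physical root is X = 0.522.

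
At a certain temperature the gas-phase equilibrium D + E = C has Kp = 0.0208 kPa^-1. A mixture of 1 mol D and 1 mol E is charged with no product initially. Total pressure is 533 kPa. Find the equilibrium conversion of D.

Let X = conversion of D (basis 1 mol D); extent of reaction ξ = X.
At extent ξ: n_D = 1 − X; n_E = 1 − X; n_C = X.
Summing: n_T = 2 − X.
With p_i = (n_i/n_T)P, Kp = p_C / (p_D p_E).
Substituting and setting equal to 0.0208 kPa^-1 gives a polynomial in X; the root in (0,1) is X = 0.712.

X = 0.712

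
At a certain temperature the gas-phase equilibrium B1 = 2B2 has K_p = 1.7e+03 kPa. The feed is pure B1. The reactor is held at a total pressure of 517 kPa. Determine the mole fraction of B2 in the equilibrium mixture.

Basis: 1 mol B1 initially; let X = conversion of B1. Extent ξ = X.
Mole table: n_B1 = 1 − X; n_B2 = 2X.
Total moles n_T = 1 + X.
y_i = n_i/n_T, p_i = y_i·P. K_p = p_B2^2 / (p_B1).
Setting this equal to 1.7e+03 kPa and taking the physical root (0 < X < 1) gives X = 0.672.
Then n_B2 = 1.34, n_T = 1.67, so y_B2 = 0.804.

y_B2 = 0.804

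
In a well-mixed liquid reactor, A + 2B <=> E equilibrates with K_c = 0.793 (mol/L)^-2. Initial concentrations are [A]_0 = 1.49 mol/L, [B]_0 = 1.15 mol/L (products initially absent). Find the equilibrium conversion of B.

X = 0.514

Let X = conversion of B; extent ξ = 1.15X/2 mol/L.
Concentrations: [A] = 1.49 − 0.575X; [B] = 1.15 − 1.15X; [E] = 0.575X.
K_c = [E] / ([A] [B]^2).
Solving K_c = 0.793 for X ∈ (0,1): X = 0.514.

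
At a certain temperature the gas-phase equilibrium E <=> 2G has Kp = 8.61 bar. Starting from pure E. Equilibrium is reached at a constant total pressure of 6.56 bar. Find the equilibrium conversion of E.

X = 0.497

Take 1 mol E as basis and let X be its fractional conversion, so ξ = X.
Moles: n_E = 1 − X; n_G = 2X.
Summing: n_T = 1 + X.
y_i = n_i/n_T, p_i = y_i·P. Kp = p_G^2 / (p_E).
Substituting and setting equal to 8.61 bar gives a polynomial in X; the root in (0,1) is X = 0.497.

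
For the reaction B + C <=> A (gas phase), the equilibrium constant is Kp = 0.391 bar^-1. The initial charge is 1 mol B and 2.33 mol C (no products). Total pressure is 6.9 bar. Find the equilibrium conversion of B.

X = 0.629

Take 1 mol B as basis and let X be its fractional conversion, so ξ = X.
At extent ξ: n_B = 1 − X; n_C = 2.33 − X; n_A = X.
Total moles n_T = 3.33 − X.
y_i = n_i/n_T, p_i = y_i·P. Kp = p_A / (p_B p_C).
Setting this equal to 0.391 bar^-1 and taking the physical root (0 < X < 1) gives X = 0.629.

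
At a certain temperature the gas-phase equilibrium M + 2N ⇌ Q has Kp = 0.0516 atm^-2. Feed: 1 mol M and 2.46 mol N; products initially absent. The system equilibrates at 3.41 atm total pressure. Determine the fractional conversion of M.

Take 1 mol M as basis and let X be its fractional conversion, so ξ = X.
Moles: n_M = 1 − X; n_N = 2.46 − 2X; n_Q = X.
n_T = Σnᵢ = 3.46 − 2X.
With p_i = (n_i/n_T)P, Kp = p_Q / (p_M p_N^2).
Equating to 0.0516 atm^-2 and solving on 0 < X < 1: X = 0.212.

X = 0.212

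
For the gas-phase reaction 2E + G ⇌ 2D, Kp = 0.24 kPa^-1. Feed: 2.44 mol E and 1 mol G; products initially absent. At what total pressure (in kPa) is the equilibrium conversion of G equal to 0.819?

Let X = conversion of G (basis 1 mol G); extent of reaction ξ = X.
Mole table: n_E = 2.44 − 2X; n_G = 1 − X; n_D = 2X.
Summing: n_T = 3.44 − X.
Kp = p_D^2 / (p_E^2 p_G) with p_i = (n_i/n_T)·P.
At X = 0.819: the mole-fraction product g(X) = Π y_i^ν_i = 60.4. Since Kp = g(X)·P^{-1}, P = (g/Kp)^(1/1) = (60.4/0.24)^(1/1) = 252 kPa.

P = 252 kPa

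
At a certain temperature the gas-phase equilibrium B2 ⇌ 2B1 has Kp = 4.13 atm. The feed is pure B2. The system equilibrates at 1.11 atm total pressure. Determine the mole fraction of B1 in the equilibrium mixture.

Take 1 mol B2 as basis and let X be its fractional conversion, so ξ = X.
Moles: n_B2 = 1 − X; n_B1 = 2X.
n_T = Σnᵢ = 1 + X.
y_i = n_i/n_T, p_i = y_i·P. Kp = p_B1^2 / (p_B2).
This yields a degree-2 equation in X; solving on (0,1), X = 0.694.
Then n_B1 = 1.39, n_T = 1.69, so y_B1 = 0.820.

y_B1 = 0.820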